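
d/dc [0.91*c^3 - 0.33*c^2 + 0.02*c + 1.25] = 2.73*c^2 - 0.66*c + 0.02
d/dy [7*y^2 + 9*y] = 14*y + 9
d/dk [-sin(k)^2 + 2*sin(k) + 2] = 2*(1 - sin(k))*cos(k)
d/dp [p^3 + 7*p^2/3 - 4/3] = p*(9*p + 14)/3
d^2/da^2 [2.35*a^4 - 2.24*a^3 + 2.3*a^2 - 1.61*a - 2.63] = 28.2*a^2 - 13.44*a + 4.6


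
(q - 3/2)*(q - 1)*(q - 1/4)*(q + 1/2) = q^4 - 9*q^3/4 + 3*q^2/4 + 11*q/16 - 3/16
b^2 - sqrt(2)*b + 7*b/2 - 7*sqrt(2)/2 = (b + 7/2)*(b - sqrt(2))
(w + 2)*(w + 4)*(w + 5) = w^3 + 11*w^2 + 38*w + 40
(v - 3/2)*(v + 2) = v^2 + v/2 - 3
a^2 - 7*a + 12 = (a - 4)*(a - 3)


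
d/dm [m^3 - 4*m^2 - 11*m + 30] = 3*m^2 - 8*m - 11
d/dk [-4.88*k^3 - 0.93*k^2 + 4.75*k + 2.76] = -14.64*k^2 - 1.86*k + 4.75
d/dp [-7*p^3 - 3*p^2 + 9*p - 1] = -21*p^2 - 6*p + 9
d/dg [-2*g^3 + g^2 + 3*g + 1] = -6*g^2 + 2*g + 3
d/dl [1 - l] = -1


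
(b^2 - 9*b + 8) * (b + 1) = b^3 - 8*b^2 - b + 8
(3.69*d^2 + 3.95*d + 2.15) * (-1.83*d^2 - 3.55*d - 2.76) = -6.7527*d^4 - 20.328*d^3 - 28.1414*d^2 - 18.5345*d - 5.934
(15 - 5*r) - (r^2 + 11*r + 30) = -r^2 - 16*r - 15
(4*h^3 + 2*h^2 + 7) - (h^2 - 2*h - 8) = 4*h^3 + h^2 + 2*h + 15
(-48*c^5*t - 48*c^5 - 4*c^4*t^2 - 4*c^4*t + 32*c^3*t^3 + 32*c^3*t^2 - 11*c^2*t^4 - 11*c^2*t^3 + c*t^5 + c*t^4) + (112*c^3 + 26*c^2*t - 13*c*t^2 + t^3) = -48*c^5*t - 48*c^5 - 4*c^4*t^2 - 4*c^4*t + 32*c^3*t^3 + 32*c^3*t^2 + 112*c^3 - 11*c^2*t^4 - 11*c^2*t^3 + 26*c^2*t + c*t^5 + c*t^4 - 13*c*t^2 + t^3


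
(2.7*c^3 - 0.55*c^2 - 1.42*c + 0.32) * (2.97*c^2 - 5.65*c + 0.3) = 8.019*c^5 - 16.8885*c^4 - 0.2999*c^3 + 8.8084*c^2 - 2.234*c + 0.096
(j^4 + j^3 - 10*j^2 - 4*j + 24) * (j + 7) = j^5 + 8*j^4 - 3*j^3 - 74*j^2 - 4*j + 168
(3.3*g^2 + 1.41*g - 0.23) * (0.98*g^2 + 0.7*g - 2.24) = 3.234*g^4 + 3.6918*g^3 - 6.6304*g^2 - 3.3194*g + 0.5152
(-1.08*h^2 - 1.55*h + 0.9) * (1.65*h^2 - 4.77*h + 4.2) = -1.782*h^4 + 2.5941*h^3 + 4.3425*h^2 - 10.803*h + 3.78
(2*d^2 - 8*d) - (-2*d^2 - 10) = 4*d^2 - 8*d + 10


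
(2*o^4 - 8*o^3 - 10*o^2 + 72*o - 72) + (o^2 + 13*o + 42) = 2*o^4 - 8*o^3 - 9*o^2 + 85*o - 30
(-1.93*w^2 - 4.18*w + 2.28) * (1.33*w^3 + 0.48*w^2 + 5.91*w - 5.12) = -2.5669*w^5 - 6.4858*w^4 - 10.3803*w^3 - 13.7278*w^2 + 34.8764*w - 11.6736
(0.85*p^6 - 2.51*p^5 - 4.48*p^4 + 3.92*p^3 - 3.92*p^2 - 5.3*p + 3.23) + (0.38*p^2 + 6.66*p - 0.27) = 0.85*p^6 - 2.51*p^5 - 4.48*p^4 + 3.92*p^3 - 3.54*p^2 + 1.36*p + 2.96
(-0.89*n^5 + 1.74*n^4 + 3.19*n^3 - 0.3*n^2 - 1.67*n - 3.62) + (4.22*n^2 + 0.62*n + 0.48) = -0.89*n^5 + 1.74*n^4 + 3.19*n^3 + 3.92*n^2 - 1.05*n - 3.14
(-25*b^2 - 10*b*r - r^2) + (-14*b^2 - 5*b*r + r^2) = -39*b^2 - 15*b*r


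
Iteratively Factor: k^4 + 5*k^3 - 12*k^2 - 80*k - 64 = (k + 4)*(k^3 + k^2 - 16*k - 16) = (k - 4)*(k + 4)*(k^2 + 5*k + 4) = (k - 4)*(k + 1)*(k + 4)*(k + 4)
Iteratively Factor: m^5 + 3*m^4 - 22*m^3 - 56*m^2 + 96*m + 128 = (m + 4)*(m^4 - m^3 - 18*m^2 + 16*m + 32) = (m - 4)*(m + 4)*(m^3 + 3*m^2 - 6*m - 8) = (m - 4)*(m - 2)*(m + 4)*(m^2 + 5*m + 4) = (m - 4)*(m - 2)*(m + 4)^2*(m + 1)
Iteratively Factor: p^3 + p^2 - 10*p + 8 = (p - 2)*(p^2 + 3*p - 4) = (p - 2)*(p - 1)*(p + 4)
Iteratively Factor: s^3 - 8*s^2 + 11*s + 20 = (s - 4)*(s^2 - 4*s - 5) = (s - 4)*(s + 1)*(s - 5)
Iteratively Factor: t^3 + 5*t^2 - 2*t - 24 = (t + 4)*(t^2 + t - 6) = (t - 2)*(t + 4)*(t + 3)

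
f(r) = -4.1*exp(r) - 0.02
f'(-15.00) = 0.00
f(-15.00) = -0.02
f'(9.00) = -33222.64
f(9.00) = -33222.66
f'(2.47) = -48.47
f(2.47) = -48.49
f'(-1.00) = -1.51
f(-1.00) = -1.53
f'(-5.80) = -0.01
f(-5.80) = -0.03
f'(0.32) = -5.65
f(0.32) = -5.67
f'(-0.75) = -1.94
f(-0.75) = -1.96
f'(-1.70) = -0.75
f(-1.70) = -0.77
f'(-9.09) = -0.00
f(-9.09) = -0.02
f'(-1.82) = -0.66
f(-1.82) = -0.68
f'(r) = -4.1*exp(r)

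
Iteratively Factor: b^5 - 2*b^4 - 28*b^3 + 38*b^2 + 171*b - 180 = (b - 1)*(b^4 - b^3 - 29*b^2 + 9*b + 180) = (b - 1)*(b + 3)*(b^3 - 4*b^2 - 17*b + 60) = (b - 3)*(b - 1)*(b + 3)*(b^2 - b - 20) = (b - 5)*(b - 3)*(b - 1)*(b + 3)*(b + 4)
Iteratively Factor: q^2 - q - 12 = (q + 3)*(q - 4)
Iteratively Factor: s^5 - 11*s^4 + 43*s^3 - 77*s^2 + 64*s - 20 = (s - 5)*(s^4 - 6*s^3 + 13*s^2 - 12*s + 4) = (s - 5)*(s - 1)*(s^3 - 5*s^2 + 8*s - 4) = (s - 5)*(s - 2)*(s - 1)*(s^2 - 3*s + 2) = (s - 5)*(s - 2)^2*(s - 1)*(s - 1)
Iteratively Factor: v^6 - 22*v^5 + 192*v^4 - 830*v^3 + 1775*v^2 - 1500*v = (v - 5)*(v^5 - 17*v^4 + 107*v^3 - 295*v^2 + 300*v) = (v - 5)*(v - 3)*(v^4 - 14*v^3 + 65*v^2 - 100*v) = (v - 5)*(v - 4)*(v - 3)*(v^3 - 10*v^2 + 25*v) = (v - 5)^2*(v - 4)*(v - 3)*(v^2 - 5*v) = v*(v - 5)^2*(v - 4)*(v - 3)*(v - 5)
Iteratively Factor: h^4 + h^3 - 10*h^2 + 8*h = (h + 4)*(h^3 - 3*h^2 + 2*h) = h*(h + 4)*(h^2 - 3*h + 2) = h*(h - 1)*(h + 4)*(h - 2)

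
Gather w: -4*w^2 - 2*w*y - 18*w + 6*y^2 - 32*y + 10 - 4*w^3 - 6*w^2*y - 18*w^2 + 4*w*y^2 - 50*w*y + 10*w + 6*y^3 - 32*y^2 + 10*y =-4*w^3 + w^2*(-6*y - 22) + w*(4*y^2 - 52*y - 8) + 6*y^3 - 26*y^2 - 22*y + 10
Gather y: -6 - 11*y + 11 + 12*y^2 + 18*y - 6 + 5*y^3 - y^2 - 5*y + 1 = 5*y^3 + 11*y^2 + 2*y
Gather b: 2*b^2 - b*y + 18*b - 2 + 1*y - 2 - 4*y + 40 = 2*b^2 + b*(18 - y) - 3*y + 36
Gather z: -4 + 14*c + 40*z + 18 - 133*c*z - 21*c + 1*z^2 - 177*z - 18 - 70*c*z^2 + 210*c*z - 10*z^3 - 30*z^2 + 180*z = -7*c - 10*z^3 + z^2*(-70*c - 29) + z*(77*c + 43) - 4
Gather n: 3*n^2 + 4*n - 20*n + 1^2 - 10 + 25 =3*n^2 - 16*n + 16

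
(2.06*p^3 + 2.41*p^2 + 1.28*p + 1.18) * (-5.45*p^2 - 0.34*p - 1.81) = -11.227*p^5 - 13.8349*p^4 - 11.524*p^3 - 11.2283*p^2 - 2.718*p - 2.1358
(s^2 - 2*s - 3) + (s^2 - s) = 2*s^2 - 3*s - 3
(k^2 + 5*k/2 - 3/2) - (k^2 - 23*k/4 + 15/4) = 33*k/4 - 21/4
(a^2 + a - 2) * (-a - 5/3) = -a^3 - 8*a^2/3 + a/3 + 10/3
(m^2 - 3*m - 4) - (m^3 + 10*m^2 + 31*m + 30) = -m^3 - 9*m^2 - 34*m - 34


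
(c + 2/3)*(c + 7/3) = c^2 + 3*c + 14/9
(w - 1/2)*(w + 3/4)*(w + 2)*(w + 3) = w^4 + 21*w^3/4 + 55*w^2/8 - 3*w/8 - 9/4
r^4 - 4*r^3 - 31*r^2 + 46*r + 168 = (r - 7)*(r - 3)*(r + 2)*(r + 4)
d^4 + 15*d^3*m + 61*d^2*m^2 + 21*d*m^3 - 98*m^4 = (d - m)*(d + 2*m)*(d + 7*m)^2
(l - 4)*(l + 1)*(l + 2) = l^3 - l^2 - 10*l - 8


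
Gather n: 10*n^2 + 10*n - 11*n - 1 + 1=10*n^2 - n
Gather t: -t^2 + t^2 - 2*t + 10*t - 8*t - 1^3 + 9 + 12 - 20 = 0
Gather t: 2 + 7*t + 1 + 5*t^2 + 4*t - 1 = 5*t^2 + 11*t + 2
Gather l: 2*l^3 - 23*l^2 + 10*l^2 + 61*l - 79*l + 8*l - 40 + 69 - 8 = 2*l^3 - 13*l^2 - 10*l + 21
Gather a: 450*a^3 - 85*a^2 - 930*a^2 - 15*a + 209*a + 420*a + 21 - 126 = 450*a^3 - 1015*a^2 + 614*a - 105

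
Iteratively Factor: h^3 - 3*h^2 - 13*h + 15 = (h - 1)*(h^2 - 2*h - 15) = (h - 5)*(h - 1)*(h + 3)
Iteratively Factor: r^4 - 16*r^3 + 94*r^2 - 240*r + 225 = (r - 5)*(r^3 - 11*r^2 + 39*r - 45) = (r - 5)*(r - 3)*(r^2 - 8*r + 15) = (r - 5)^2*(r - 3)*(r - 3)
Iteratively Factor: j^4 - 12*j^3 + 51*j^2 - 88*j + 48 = (j - 4)*(j^3 - 8*j^2 + 19*j - 12) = (j - 4)*(j - 1)*(j^2 - 7*j + 12) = (j - 4)*(j - 3)*(j - 1)*(j - 4)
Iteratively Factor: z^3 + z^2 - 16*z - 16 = (z + 4)*(z^2 - 3*z - 4) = (z - 4)*(z + 4)*(z + 1)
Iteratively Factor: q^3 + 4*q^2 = (q + 4)*(q^2) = q*(q + 4)*(q)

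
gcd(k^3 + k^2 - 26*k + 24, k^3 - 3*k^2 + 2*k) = k - 1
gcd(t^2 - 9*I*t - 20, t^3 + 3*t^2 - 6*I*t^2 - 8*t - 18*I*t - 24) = t - 4*I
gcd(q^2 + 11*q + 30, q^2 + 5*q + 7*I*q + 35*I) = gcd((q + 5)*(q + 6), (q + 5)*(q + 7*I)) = q + 5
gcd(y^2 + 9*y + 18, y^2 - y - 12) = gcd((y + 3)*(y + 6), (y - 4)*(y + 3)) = y + 3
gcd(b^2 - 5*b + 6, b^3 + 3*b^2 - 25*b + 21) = b - 3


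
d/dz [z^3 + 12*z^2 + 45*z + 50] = 3*z^2 + 24*z + 45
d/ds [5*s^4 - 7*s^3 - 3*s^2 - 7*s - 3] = 20*s^3 - 21*s^2 - 6*s - 7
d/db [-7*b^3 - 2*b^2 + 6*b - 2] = -21*b^2 - 4*b + 6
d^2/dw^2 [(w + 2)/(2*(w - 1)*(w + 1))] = (w^3 + 6*w^2 + 3*w + 2)/(w^6 - 3*w^4 + 3*w^2 - 1)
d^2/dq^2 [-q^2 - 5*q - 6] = -2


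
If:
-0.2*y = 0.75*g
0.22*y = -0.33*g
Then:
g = 0.00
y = 0.00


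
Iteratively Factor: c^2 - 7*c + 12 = (c - 4)*(c - 3)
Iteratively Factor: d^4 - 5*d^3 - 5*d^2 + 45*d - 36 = (d - 1)*(d^3 - 4*d^2 - 9*d + 36) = (d - 4)*(d - 1)*(d^2 - 9) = (d - 4)*(d - 1)*(d + 3)*(d - 3)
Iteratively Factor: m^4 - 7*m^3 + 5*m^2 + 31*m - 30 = (m - 5)*(m^3 - 2*m^2 - 5*m + 6) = (m - 5)*(m - 1)*(m^2 - m - 6) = (m - 5)*(m - 1)*(m + 2)*(m - 3)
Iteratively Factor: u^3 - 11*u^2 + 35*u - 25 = (u - 1)*(u^2 - 10*u + 25) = (u - 5)*(u - 1)*(u - 5)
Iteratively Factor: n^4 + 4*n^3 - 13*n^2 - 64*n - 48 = (n + 4)*(n^3 - 13*n - 12) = (n + 1)*(n + 4)*(n^2 - n - 12) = (n + 1)*(n + 3)*(n + 4)*(n - 4)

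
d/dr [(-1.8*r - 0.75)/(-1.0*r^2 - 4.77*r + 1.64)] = (1.8*r^2 + 8.586*r - (1.8*r + 0.75)*(2.0*r + 4.77) - 2.952)/(1.0*r^2 + 4.77*r - 1.64)^2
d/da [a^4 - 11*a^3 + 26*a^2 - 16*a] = 4*a^3 - 33*a^2 + 52*a - 16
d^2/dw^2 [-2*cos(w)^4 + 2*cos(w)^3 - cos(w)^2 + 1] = 32*sin(w)^4 - 44*sin(w)^2 - 3*cos(w)/2 - 9*cos(3*w)/2 + 10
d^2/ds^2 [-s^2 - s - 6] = -2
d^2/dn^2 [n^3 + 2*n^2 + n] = 6*n + 4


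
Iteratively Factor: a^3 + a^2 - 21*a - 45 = (a + 3)*(a^2 - 2*a - 15) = (a + 3)^2*(a - 5)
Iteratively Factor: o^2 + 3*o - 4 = (o - 1)*(o + 4)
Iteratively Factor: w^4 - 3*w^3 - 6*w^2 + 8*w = (w - 4)*(w^3 + w^2 - 2*w) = (w - 4)*(w + 2)*(w^2 - w) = w*(w - 4)*(w + 2)*(w - 1)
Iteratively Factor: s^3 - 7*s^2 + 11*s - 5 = (s - 5)*(s^2 - 2*s + 1) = (s - 5)*(s - 1)*(s - 1)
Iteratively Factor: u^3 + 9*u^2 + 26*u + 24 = (u + 2)*(u^2 + 7*u + 12) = (u + 2)*(u + 4)*(u + 3)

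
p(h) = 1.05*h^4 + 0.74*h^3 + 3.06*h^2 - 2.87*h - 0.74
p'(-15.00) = -13770.17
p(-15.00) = 51389.56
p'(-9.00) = -2939.93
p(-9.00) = 6622.54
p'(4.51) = 455.17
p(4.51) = 550.85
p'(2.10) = 58.67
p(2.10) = 34.00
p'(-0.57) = -6.41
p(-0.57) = 1.86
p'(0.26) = -1.05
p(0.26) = -1.26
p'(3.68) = 259.03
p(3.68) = 259.58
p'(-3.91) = -243.92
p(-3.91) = 258.44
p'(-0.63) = -6.89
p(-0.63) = 2.26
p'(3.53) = 231.14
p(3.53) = 222.85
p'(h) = 4.2*h^3 + 2.22*h^2 + 6.12*h - 2.87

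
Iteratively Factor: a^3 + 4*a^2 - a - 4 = (a + 4)*(a^2 - 1) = (a + 1)*(a + 4)*(a - 1)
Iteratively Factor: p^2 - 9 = (p + 3)*(p - 3)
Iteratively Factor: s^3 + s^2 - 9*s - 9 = (s - 3)*(s^2 + 4*s + 3) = (s - 3)*(s + 1)*(s + 3)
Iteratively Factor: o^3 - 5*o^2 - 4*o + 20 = (o + 2)*(o^2 - 7*o + 10) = (o - 2)*(o + 2)*(o - 5)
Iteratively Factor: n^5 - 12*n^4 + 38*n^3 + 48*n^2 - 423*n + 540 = (n - 3)*(n^4 - 9*n^3 + 11*n^2 + 81*n - 180) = (n - 3)*(n + 3)*(n^3 - 12*n^2 + 47*n - 60) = (n - 3)^2*(n + 3)*(n^2 - 9*n + 20) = (n - 5)*(n - 3)^2*(n + 3)*(n - 4)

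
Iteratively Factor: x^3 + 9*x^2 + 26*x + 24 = (x + 3)*(x^2 + 6*x + 8) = (x + 2)*(x + 3)*(x + 4)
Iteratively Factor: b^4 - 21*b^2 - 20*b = (b - 5)*(b^3 + 5*b^2 + 4*b) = b*(b - 5)*(b^2 + 5*b + 4) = b*(b - 5)*(b + 4)*(b + 1)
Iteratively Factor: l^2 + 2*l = (l)*(l + 2)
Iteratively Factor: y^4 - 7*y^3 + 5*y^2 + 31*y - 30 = (y + 2)*(y^3 - 9*y^2 + 23*y - 15) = (y - 3)*(y + 2)*(y^2 - 6*y + 5) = (y - 5)*(y - 3)*(y + 2)*(y - 1)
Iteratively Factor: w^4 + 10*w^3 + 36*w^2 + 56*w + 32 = (w + 2)*(w^3 + 8*w^2 + 20*w + 16) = (w + 2)^2*(w^2 + 6*w + 8) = (w + 2)^2*(w + 4)*(w + 2)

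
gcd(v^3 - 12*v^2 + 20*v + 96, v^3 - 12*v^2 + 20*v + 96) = v^3 - 12*v^2 + 20*v + 96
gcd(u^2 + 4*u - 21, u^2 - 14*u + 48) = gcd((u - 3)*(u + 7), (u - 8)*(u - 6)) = 1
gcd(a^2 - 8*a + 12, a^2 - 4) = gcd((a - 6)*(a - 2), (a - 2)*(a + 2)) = a - 2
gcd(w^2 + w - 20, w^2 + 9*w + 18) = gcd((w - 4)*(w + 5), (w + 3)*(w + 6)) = 1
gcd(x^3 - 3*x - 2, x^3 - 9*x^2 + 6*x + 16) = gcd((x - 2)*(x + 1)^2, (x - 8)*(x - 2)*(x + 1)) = x^2 - x - 2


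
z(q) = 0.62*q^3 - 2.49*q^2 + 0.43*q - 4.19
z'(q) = 1.86*q^2 - 4.98*q + 0.43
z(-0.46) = -4.98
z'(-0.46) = 3.11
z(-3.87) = -79.08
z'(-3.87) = 47.56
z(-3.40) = -58.80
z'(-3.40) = 38.86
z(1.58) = -7.28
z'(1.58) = -2.80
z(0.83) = -5.19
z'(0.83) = -2.42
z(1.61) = -7.36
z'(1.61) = -2.77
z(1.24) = -6.30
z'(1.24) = -2.89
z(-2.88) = -40.89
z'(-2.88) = 30.20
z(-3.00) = -44.63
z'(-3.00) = 32.11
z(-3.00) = -44.63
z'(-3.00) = 32.11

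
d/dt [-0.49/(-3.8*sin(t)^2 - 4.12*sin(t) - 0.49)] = -(3.724*sin(t) + 2.0188)*cos(t)/(3.8*sin(t)^2 + 4.12*sin(t) + 0.49)^2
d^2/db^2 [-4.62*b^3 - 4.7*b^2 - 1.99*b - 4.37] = -27.72*b - 9.4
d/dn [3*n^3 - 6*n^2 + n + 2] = 9*n^2 - 12*n + 1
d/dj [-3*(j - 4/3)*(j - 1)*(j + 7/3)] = 37/3 - 9*j^2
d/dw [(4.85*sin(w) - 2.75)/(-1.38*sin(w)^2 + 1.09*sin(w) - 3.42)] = (6.693*sin(w)^2 - 7.59*sin(w) - 13.5895)*cos(w)/(1.9044*sin(w)^4 - 3.0084*sin(w)^3 + 10.6273*sin(w)^2 - 7.4556*sin(w) + 11.6964)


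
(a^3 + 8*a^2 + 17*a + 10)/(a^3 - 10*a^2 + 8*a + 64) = (a^2 + 6*a + 5)/(a^2 - 12*a + 32)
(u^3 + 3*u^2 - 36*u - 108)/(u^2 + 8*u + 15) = (u^2 - 36)/(u + 5)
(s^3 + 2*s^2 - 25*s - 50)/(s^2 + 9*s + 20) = (s^2 - 3*s - 10)/(s + 4)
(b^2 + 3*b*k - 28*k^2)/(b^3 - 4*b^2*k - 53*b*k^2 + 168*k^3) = (b - 4*k)/(b^2 - 11*b*k + 24*k^2)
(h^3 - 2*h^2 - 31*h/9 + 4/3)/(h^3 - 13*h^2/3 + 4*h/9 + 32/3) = (3*h - 1)/(3*h - 8)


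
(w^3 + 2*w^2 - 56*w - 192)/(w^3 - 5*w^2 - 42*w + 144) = (w + 4)/(w - 3)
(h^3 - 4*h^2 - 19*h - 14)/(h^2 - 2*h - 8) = (h^2 - 6*h - 7)/(h - 4)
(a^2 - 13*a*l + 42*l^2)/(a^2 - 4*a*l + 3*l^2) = (a^2 - 13*a*l + 42*l^2)/(a^2 - 4*a*l + 3*l^2)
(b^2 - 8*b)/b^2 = (b - 8)/b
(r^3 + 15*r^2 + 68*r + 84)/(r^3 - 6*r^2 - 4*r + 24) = (r^2 + 13*r + 42)/(r^2 - 8*r + 12)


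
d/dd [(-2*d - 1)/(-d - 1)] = (d + 1)^(-2)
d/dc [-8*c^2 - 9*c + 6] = -16*c - 9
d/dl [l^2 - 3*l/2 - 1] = 2*l - 3/2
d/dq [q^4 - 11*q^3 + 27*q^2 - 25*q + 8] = 4*q^3 - 33*q^2 + 54*q - 25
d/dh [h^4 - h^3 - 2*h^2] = h*(4*h^2 - 3*h - 4)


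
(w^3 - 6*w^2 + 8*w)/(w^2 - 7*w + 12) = w*(w - 2)/(w - 3)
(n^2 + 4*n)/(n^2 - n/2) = 2*(n + 4)/(2*n - 1)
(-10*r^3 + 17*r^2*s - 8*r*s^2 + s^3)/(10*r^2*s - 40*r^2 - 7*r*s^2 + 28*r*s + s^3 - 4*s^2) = (-r + s)/(s - 4)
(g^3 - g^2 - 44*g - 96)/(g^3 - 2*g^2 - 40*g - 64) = (g + 3)/(g + 2)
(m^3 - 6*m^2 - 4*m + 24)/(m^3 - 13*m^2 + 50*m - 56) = (m^2 - 4*m - 12)/(m^2 - 11*m + 28)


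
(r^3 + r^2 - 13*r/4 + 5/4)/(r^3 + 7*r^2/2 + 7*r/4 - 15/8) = 2*(r - 1)/(2*r + 3)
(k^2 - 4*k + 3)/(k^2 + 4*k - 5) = (k - 3)/(k + 5)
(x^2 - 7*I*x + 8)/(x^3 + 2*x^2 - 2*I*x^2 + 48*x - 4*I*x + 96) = (x + I)/(x^2 + x*(2 + 6*I) + 12*I)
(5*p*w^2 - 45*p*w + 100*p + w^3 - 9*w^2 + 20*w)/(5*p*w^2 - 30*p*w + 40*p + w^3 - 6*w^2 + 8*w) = (w - 5)/(w - 2)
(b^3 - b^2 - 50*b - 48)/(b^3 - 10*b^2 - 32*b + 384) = (b + 1)/(b - 8)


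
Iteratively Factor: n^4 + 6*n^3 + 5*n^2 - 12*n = (n - 1)*(n^3 + 7*n^2 + 12*n) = (n - 1)*(n + 4)*(n^2 + 3*n) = (n - 1)*(n + 3)*(n + 4)*(n)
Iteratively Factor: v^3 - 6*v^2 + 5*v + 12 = (v - 3)*(v^2 - 3*v - 4) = (v - 4)*(v - 3)*(v + 1)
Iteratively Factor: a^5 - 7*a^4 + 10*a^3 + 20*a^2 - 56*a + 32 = (a - 4)*(a^4 - 3*a^3 - 2*a^2 + 12*a - 8) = (a - 4)*(a - 2)*(a^3 - a^2 - 4*a + 4) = (a - 4)*(a - 2)*(a - 1)*(a^2 - 4) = (a - 4)*(a - 2)^2*(a - 1)*(a + 2)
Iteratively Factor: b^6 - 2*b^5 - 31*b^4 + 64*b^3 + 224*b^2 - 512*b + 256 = (b - 4)*(b^5 + 2*b^4 - 23*b^3 - 28*b^2 + 112*b - 64) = (b - 4)*(b + 4)*(b^4 - 2*b^3 - 15*b^2 + 32*b - 16) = (b - 4)*(b + 4)^2*(b^3 - 6*b^2 + 9*b - 4) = (b - 4)*(b - 1)*(b + 4)^2*(b^2 - 5*b + 4) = (b - 4)*(b - 1)^2*(b + 4)^2*(b - 4)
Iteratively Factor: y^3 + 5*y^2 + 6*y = (y + 2)*(y^2 + 3*y) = (y + 2)*(y + 3)*(y)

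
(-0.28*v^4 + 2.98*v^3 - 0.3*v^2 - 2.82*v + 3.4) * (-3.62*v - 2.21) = 1.0136*v^5 - 10.1688*v^4 - 5.4998*v^3 + 10.8714*v^2 - 6.0758*v - 7.514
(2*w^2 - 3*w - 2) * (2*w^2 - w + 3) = 4*w^4 - 8*w^3 + 5*w^2 - 7*w - 6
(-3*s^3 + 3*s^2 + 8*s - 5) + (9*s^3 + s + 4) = 6*s^3 + 3*s^2 + 9*s - 1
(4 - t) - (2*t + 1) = 3 - 3*t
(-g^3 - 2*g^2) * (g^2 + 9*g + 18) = -g^5 - 11*g^4 - 36*g^3 - 36*g^2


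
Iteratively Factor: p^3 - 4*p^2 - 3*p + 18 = (p - 3)*(p^2 - p - 6) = (p - 3)*(p + 2)*(p - 3)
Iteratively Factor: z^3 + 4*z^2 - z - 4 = (z + 4)*(z^2 - 1) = (z + 1)*(z + 4)*(z - 1)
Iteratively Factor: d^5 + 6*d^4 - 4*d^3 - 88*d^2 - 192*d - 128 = (d - 4)*(d^4 + 10*d^3 + 36*d^2 + 56*d + 32) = (d - 4)*(d + 2)*(d^3 + 8*d^2 + 20*d + 16) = (d - 4)*(d + 2)*(d + 4)*(d^2 + 4*d + 4) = (d - 4)*(d + 2)^2*(d + 4)*(d + 2)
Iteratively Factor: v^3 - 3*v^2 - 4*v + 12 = (v - 2)*(v^2 - v - 6) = (v - 3)*(v - 2)*(v + 2)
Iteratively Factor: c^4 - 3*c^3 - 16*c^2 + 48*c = (c - 4)*(c^3 + c^2 - 12*c) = (c - 4)*(c + 4)*(c^2 - 3*c) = (c - 4)*(c - 3)*(c + 4)*(c)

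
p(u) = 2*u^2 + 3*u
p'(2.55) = 13.20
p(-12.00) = 252.00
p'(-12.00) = -45.00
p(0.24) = 0.84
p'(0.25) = 4.00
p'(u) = 4*u + 3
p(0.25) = 0.88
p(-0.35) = -0.80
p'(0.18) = 3.72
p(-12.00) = 252.00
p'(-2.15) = -5.60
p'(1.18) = 7.72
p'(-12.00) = -45.00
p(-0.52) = -1.02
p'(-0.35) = 1.60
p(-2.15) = 2.80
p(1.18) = 6.32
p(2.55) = 20.66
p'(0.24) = 3.96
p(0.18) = 0.60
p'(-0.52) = 0.92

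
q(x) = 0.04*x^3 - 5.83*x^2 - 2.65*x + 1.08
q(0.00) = 1.08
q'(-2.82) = 31.19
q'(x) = 0.12*x^2 - 11.66*x - 2.65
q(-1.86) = -14.42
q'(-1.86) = 19.45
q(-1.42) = -7.03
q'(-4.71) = 54.93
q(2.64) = -45.81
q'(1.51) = -19.98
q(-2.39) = -26.43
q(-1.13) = -3.43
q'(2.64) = -32.60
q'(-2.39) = 25.90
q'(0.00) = -2.65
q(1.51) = -16.08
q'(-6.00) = 71.63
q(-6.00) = -201.54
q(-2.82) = -38.71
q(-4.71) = -119.95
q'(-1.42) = 14.15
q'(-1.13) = 10.68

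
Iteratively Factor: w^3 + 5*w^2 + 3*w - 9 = (w + 3)*(w^2 + 2*w - 3) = (w - 1)*(w + 3)*(w + 3)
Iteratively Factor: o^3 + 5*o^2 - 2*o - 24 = (o + 3)*(o^2 + 2*o - 8) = (o - 2)*(o + 3)*(o + 4)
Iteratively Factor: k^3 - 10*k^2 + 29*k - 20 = (k - 5)*(k^2 - 5*k + 4) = (k - 5)*(k - 1)*(k - 4)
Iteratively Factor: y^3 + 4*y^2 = (y + 4)*(y^2) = y*(y + 4)*(y)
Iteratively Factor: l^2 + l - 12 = (l - 3)*(l + 4)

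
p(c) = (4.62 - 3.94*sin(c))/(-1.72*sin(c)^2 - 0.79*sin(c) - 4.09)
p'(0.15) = 1.21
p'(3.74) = -0.41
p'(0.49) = 0.97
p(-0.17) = -1.32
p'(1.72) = -0.10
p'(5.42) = 0.12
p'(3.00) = -1.21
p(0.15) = -0.95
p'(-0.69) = 0.29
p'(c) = (4.62 - 3.94*sin(c))*(3.44*sin(c)*cos(c) + 0.79*cos(c))/(-1.72*sin(c)^2 - 0.79*sin(c) - 4.09)^2 - 3.94*cos(c)/(-1.72*sin(c)^2 - 0.79*sin(c) - 4.09)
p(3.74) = -1.63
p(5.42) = -1.70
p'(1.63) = -0.04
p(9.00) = -0.64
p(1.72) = -0.11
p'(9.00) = -1.03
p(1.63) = -0.10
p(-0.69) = -1.66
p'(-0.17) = 1.04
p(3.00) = -0.96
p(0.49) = -0.57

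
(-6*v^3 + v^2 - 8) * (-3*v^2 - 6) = 18*v^5 - 3*v^4 + 36*v^3 + 18*v^2 + 48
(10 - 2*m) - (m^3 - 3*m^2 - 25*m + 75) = -m^3 + 3*m^2 + 23*m - 65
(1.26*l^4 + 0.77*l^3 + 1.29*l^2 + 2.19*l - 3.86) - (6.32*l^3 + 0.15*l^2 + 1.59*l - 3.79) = 1.26*l^4 - 5.55*l^3 + 1.14*l^2 + 0.6*l - 0.0699999999999998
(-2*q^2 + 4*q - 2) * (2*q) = -4*q^3 + 8*q^2 - 4*q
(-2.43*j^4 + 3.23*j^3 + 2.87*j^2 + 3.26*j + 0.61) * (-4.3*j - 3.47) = 10.449*j^5 - 5.4569*j^4 - 23.5491*j^3 - 23.9769*j^2 - 13.9352*j - 2.1167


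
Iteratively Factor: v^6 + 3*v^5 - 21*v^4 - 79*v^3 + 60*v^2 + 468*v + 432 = (v + 3)*(v^5 - 21*v^3 - 16*v^2 + 108*v + 144) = (v + 3)^2*(v^4 - 3*v^3 - 12*v^2 + 20*v + 48) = (v - 3)*(v + 3)^2*(v^3 - 12*v - 16) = (v - 3)*(v + 2)*(v + 3)^2*(v^2 - 2*v - 8) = (v - 4)*(v - 3)*(v + 2)*(v + 3)^2*(v + 2)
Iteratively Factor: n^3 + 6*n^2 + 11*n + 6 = (n + 1)*(n^2 + 5*n + 6) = (n + 1)*(n + 2)*(n + 3)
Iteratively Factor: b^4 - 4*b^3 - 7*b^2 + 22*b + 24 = (b - 3)*(b^3 - b^2 - 10*b - 8) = (b - 3)*(b + 1)*(b^2 - 2*b - 8) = (b - 4)*(b - 3)*(b + 1)*(b + 2)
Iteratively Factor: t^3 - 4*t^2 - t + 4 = (t - 4)*(t^2 - 1) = (t - 4)*(t - 1)*(t + 1)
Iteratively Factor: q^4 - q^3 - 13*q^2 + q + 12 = (q - 1)*(q^3 - 13*q - 12) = (q - 4)*(q - 1)*(q^2 + 4*q + 3) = (q - 4)*(q - 1)*(q + 1)*(q + 3)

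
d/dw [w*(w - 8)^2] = (w - 8)*(3*w - 8)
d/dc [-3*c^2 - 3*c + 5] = -6*c - 3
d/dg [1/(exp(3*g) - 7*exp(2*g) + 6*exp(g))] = (-3*exp(2*g) + 14*exp(g) - 6)*exp(-g)/(exp(2*g) - 7*exp(g) + 6)^2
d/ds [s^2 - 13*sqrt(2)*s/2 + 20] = 2*s - 13*sqrt(2)/2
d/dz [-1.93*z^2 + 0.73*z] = 0.73 - 3.86*z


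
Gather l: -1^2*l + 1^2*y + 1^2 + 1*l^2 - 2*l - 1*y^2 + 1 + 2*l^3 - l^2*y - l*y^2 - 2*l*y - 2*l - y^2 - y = 2*l^3 + l^2*(1 - y) + l*(-y^2 - 2*y - 5) - 2*y^2 + 2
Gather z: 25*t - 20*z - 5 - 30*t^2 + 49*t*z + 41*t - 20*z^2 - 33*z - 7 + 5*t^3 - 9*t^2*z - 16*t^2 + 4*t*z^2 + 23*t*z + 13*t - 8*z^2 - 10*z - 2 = 5*t^3 - 46*t^2 + 79*t + z^2*(4*t - 28) + z*(-9*t^2 + 72*t - 63) - 14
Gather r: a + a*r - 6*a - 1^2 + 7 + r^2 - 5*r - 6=-5*a + r^2 + r*(a - 5)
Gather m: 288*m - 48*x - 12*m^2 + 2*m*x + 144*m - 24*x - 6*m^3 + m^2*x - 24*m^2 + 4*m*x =-6*m^3 + m^2*(x - 36) + m*(6*x + 432) - 72*x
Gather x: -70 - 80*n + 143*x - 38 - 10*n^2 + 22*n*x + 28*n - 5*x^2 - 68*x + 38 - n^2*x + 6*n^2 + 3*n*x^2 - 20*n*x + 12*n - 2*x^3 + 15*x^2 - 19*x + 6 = -4*n^2 - 40*n - 2*x^3 + x^2*(3*n + 10) + x*(-n^2 + 2*n + 56) - 64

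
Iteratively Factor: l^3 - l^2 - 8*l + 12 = (l - 2)*(l^2 + l - 6) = (l - 2)^2*(l + 3)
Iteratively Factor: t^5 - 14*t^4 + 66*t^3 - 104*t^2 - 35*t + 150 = (t - 2)*(t^4 - 12*t^3 + 42*t^2 - 20*t - 75) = (t - 2)*(t + 1)*(t^3 - 13*t^2 + 55*t - 75) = (t - 5)*(t - 2)*(t + 1)*(t^2 - 8*t + 15) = (t - 5)*(t - 3)*(t - 2)*(t + 1)*(t - 5)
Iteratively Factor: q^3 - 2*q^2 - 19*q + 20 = (q + 4)*(q^2 - 6*q + 5) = (q - 5)*(q + 4)*(q - 1)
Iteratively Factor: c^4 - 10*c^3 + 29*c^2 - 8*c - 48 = (c - 4)*(c^3 - 6*c^2 + 5*c + 12) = (c - 4)*(c - 3)*(c^2 - 3*c - 4) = (c - 4)*(c - 3)*(c + 1)*(c - 4)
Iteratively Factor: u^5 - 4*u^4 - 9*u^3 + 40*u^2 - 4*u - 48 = (u - 2)*(u^4 - 2*u^3 - 13*u^2 + 14*u + 24) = (u - 2)*(u + 3)*(u^3 - 5*u^2 + 2*u + 8) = (u - 2)^2*(u + 3)*(u^2 - 3*u - 4) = (u - 2)^2*(u + 1)*(u + 3)*(u - 4)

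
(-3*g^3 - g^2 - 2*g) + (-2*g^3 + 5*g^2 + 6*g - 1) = -5*g^3 + 4*g^2 + 4*g - 1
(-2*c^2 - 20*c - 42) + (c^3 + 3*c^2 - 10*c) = c^3 + c^2 - 30*c - 42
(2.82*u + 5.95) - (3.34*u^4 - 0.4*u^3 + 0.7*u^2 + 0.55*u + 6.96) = -3.34*u^4 + 0.4*u^3 - 0.7*u^2 + 2.27*u - 1.01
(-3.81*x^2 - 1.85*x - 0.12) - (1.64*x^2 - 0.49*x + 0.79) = -5.45*x^2 - 1.36*x - 0.91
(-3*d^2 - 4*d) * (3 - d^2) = 3*d^4 + 4*d^3 - 9*d^2 - 12*d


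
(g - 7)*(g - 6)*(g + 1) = g^3 - 12*g^2 + 29*g + 42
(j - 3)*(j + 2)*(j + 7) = j^3 + 6*j^2 - 13*j - 42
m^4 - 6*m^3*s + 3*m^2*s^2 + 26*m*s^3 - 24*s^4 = (m - 4*s)*(m - 3*s)*(m - s)*(m + 2*s)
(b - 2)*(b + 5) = b^2 + 3*b - 10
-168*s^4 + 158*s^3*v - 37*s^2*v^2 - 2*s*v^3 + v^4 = (-4*s + v)*(-3*s + v)*(-2*s + v)*(7*s + v)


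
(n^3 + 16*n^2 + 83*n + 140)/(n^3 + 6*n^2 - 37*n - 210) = (n + 4)/(n - 6)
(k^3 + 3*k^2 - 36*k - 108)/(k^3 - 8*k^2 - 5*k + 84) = (k^2 - 36)/(k^2 - 11*k + 28)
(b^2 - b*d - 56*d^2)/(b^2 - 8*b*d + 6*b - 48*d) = (b + 7*d)/(b + 6)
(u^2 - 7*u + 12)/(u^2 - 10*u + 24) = (u - 3)/(u - 6)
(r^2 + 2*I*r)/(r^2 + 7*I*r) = (r + 2*I)/(r + 7*I)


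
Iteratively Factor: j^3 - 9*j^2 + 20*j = (j - 5)*(j^2 - 4*j) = (j - 5)*(j - 4)*(j)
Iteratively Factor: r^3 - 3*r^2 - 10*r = (r - 5)*(r^2 + 2*r) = (r - 5)*(r + 2)*(r)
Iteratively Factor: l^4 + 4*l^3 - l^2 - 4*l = (l + 4)*(l^3 - l) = l*(l + 4)*(l^2 - 1) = l*(l - 1)*(l + 4)*(l + 1)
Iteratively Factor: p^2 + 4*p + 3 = (p + 1)*(p + 3)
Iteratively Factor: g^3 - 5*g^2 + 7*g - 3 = (g - 3)*(g^2 - 2*g + 1) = (g - 3)*(g - 1)*(g - 1)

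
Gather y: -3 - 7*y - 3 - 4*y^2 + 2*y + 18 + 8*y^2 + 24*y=4*y^2 + 19*y + 12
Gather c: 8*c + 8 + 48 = 8*c + 56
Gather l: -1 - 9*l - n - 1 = -9*l - n - 2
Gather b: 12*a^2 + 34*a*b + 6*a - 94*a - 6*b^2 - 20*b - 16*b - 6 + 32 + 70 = 12*a^2 - 88*a - 6*b^2 + b*(34*a - 36) + 96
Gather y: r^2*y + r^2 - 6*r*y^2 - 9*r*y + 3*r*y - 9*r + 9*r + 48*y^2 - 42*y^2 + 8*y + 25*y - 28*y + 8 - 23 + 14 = r^2 + y^2*(6 - 6*r) + y*(r^2 - 6*r + 5) - 1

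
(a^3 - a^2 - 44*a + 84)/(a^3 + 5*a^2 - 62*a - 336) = (a^2 - 8*a + 12)/(a^2 - 2*a - 48)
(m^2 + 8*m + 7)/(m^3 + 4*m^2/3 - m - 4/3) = 3*(m + 7)/(3*m^2 + m - 4)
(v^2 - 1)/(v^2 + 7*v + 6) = (v - 1)/(v + 6)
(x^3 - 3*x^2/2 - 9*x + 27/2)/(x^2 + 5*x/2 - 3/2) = (2*x^2 - 9*x + 9)/(2*x - 1)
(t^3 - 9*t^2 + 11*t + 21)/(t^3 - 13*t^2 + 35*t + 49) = (t - 3)/(t - 7)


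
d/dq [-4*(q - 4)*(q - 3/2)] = 22 - 8*q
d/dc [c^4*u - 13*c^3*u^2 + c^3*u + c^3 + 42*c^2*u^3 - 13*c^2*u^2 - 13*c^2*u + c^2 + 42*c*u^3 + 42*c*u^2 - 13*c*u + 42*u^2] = 4*c^3*u - 39*c^2*u^2 + 3*c^2*u + 3*c^2 + 84*c*u^3 - 26*c*u^2 - 26*c*u + 2*c + 42*u^3 + 42*u^2 - 13*u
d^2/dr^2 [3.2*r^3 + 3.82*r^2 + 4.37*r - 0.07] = 19.2*r + 7.64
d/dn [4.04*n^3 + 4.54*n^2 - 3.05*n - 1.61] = 12.12*n^2 + 9.08*n - 3.05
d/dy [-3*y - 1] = -3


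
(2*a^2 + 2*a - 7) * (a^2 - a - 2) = 2*a^4 - 13*a^2 + 3*a + 14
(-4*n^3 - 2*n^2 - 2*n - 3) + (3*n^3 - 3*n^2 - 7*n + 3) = -n^3 - 5*n^2 - 9*n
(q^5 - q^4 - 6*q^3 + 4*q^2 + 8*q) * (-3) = -3*q^5 + 3*q^4 + 18*q^3 - 12*q^2 - 24*q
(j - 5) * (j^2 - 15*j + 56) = j^3 - 20*j^2 + 131*j - 280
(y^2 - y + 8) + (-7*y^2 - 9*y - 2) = -6*y^2 - 10*y + 6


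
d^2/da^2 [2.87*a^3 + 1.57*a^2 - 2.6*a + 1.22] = 17.22*a + 3.14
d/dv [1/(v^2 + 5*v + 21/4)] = 16*(-2*v - 5)/(4*v^2 + 20*v + 21)^2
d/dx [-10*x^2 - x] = -20*x - 1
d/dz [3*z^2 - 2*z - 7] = 6*z - 2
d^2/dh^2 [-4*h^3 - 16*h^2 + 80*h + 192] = -24*h - 32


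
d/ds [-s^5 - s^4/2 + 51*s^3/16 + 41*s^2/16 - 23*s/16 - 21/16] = -5*s^4 - 2*s^3 + 153*s^2/16 + 41*s/8 - 23/16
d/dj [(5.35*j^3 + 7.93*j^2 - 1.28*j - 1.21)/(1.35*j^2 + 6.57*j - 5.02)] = (7.2225*j^4 + 70.299*j^3 - 26.7429*j^2 - 76.3502*j + 14.3753)/(1.8225*j^4 + 17.739*j^3 + 29.6109*j^2 - 65.9628*j + 25.2004)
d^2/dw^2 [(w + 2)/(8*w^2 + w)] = 4*(32*w^3 + 192*w^2 + 24*w + 1)/(w^3*(512*w^3 + 192*w^2 + 24*w + 1))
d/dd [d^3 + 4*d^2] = d*(3*d + 8)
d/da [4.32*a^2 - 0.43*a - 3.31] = 8.64*a - 0.43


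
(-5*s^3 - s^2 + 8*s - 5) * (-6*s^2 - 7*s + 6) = 30*s^5 + 41*s^4 - 71*s^3 - 32*s^2 + 83*s - 30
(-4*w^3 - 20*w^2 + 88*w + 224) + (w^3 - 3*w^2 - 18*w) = -3*w^3 - 23*w^2 + 70*w + 224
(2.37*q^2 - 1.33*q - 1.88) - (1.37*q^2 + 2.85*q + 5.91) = 1.0*q^2 - 4.18*q - 7.79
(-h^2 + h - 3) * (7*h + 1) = -7*h^3 + 6*h^2 - 20*h - 3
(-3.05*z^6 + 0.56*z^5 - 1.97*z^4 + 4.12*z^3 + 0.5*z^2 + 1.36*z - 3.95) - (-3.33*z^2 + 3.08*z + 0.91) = -3.05*z^6 + 0.56*z^5 - 1.97*z^4 + 4.12*z^3 + 3.83*z^2 - 1.72*z - 4.86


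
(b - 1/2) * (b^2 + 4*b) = b^3 + 7*b^2/2 - 2*b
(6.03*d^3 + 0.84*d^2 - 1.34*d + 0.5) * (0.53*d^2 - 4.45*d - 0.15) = 3.1959*d^5 - 26.3883*d^4 - 5.3527*d^3 + 6.102*d^2 - 2.024*d - 0.075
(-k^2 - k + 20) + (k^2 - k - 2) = 18 - 2*k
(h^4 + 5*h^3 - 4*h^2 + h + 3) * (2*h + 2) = 2*h^5 + 12*h^4 + 2*h^3 - 6*h^2 + 8*h + 6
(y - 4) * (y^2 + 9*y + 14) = y^3 + 5*y^2 - 22*y - 56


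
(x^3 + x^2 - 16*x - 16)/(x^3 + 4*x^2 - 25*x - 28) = (x + 4)/(x + 7)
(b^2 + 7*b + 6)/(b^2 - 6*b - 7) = (b + 6)/(b - 7)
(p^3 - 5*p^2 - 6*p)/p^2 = p - 5 - 6/p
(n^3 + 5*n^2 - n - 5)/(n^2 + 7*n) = (n^3 + 5*n^2 - n - 5)/(n*(n + 7))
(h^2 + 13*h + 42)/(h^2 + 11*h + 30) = (h + 7)/(h + 5)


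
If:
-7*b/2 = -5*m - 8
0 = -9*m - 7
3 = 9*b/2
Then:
No Solution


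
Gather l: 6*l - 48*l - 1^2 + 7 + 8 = 14 - 42*l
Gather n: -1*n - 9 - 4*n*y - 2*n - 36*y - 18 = n*(-4*y - 3) - 36*y - 27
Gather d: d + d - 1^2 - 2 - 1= 2*d - 4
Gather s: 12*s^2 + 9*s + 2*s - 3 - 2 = 12*s^2 + 11*s - 5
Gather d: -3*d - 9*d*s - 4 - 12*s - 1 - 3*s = d*(-9*s - 3) - 15*s - 5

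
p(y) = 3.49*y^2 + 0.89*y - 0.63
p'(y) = 6.98*y + 0.89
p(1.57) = 9.37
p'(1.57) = 11.85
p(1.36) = 7.04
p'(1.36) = 10.38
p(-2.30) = 15.79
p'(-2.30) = -15.16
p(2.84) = 30.05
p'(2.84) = 20.71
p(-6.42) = 137.50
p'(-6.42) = -43.92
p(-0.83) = 1.04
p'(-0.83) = -4.90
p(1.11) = 4.66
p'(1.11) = 8.64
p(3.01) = 33.67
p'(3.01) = 21.90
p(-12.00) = 491.25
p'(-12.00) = -82.87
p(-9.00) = 274.05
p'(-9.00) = -61.93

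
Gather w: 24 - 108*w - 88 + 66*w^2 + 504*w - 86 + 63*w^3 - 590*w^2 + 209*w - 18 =63*w^3 - 524*w^2 + 605*w - 168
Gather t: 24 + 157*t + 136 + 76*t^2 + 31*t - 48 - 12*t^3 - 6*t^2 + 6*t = -12*t^3 + 70*t^2 + 194*t + 112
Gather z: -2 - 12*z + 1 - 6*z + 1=-18*z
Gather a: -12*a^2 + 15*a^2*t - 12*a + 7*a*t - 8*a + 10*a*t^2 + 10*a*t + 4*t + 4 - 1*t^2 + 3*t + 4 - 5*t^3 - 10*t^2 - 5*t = a^2*(15*t - 12) + a*(10*t^2 + 17*t - 20) - 5*t^3 - 11*t^2 + 2*t + 8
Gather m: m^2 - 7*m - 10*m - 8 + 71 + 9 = m^2 - 17*m + 72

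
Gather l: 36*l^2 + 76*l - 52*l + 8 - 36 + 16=36*l^2 + 24*l - 12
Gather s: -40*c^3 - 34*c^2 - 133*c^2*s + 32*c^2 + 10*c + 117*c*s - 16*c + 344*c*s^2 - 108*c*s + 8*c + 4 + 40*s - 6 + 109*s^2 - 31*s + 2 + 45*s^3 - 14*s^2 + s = -40*c^3 - 2*c^2 + 2*c + 45*s^3 + s^2*(344*c + 95) + s*(-133*c^2 + 9*c + 10)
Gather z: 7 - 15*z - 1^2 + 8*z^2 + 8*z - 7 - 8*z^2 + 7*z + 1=0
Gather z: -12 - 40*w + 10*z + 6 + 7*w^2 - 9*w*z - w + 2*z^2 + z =7*w^2 - 41*w + 2*z^2 + z*(11 - 9*w) - 6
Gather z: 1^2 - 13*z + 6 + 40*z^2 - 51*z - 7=40*z^2 - 64*z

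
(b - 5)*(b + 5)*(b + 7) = b^3 + 7*b^2 - 25*b - 175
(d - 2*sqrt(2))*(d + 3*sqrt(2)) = d^2 + sqrt(2)*d - 12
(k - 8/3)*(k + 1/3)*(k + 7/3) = k^3 - 19*k/3 - 56/27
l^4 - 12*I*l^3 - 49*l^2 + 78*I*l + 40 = (l - 5*I)*(l - 4*I)*(l - 2*I)*(l - I)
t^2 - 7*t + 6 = (t - 6)*(t - 1)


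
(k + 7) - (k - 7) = 14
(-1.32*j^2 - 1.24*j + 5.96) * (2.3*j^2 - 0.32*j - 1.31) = -3.036*j^4 - 2.4296*j^3 + 15.834*j^2 - 0.2828*j - 7.8076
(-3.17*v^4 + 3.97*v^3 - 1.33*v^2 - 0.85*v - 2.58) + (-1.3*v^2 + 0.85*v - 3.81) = -3.17*v^4 + 3.97*v^3 - 2.63*v^2 - 6.39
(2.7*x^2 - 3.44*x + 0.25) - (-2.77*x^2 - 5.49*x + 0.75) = 5.47*x^2 + 2.05*x - 0.5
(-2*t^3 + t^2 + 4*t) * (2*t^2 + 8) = -4*t^5 + 2*t^4 - 8*t^3 + 8*t^2 + 32*t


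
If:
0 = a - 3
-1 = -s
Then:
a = 3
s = 1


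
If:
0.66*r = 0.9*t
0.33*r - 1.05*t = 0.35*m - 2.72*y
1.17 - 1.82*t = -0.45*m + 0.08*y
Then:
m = 5.5109151047409*y - 0.773980154355017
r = 1.79813571213792*y + 0.615666031873309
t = 1.31863285556781*y + 0.45148842337376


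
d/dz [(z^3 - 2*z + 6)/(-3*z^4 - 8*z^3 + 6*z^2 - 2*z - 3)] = 3*(z^6 - 4*z^4 + 12*z^3 + 49*z^2 - 24*z + 6)/(9*z^8 + 48*z^7 + 28*z^6 - 84*z^5 + 86*z^4 + 24*z^3 - 32*z^2 + 12*z + 9)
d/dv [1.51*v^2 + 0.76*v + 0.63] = 3.02*v + 0.76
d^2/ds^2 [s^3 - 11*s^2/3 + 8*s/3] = 6*s - 22/3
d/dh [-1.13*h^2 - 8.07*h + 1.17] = -2.26*h - 8.07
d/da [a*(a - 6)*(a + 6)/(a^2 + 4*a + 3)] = (a^4 + 8*a^3 + 45*a^2 - 108)/(a^4 + 8*a^3 + 22*a^2 + 24*a + 9)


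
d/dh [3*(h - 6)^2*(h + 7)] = 3*(h - 6)*(3*h + 8)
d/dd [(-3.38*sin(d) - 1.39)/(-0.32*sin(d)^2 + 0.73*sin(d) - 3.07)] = (-1.0816*sin(d)^2 - 0.8896*sin(d) + 11.3913)*cos(d)/(0.1024*sin(d)^4 - 0.4672*sin(d)^3 + 2.4977*sin(d)^2 - 4.4822*sin(d) + 9.4249)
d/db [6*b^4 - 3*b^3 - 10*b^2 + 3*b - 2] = 24*b^3 - 9*b^2 - 20*b + 3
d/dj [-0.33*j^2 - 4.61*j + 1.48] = -0.66*j - 4.61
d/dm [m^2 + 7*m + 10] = 2*m + 7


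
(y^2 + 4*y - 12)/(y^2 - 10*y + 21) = (y^2 + 4*y - 12)/(y^2 - 10*y + 21)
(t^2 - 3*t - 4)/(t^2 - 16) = (t + 1)/(t + 4)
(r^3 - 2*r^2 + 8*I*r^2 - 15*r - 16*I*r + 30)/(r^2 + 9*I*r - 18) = (r^2 + r*(-2 + 5*I) - 10*I)/(r + 6*I)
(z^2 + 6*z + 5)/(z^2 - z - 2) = (z + 5)/(z - 2)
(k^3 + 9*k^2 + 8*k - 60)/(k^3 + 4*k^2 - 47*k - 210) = (k - 2)/(k - 7)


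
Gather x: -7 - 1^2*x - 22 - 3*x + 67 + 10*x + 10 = 6*x + 48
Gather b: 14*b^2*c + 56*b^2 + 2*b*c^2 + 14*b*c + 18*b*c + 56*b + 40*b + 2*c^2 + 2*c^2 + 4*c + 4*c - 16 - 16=b^2*(14*c + 56) + b*(2*c^2 + 32*c + 96) + 4*c^2 + 8*c - 32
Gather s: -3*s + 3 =3 - 3*s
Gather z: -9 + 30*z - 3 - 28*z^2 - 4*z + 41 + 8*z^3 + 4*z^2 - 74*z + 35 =8*z^3 - 24*z^2 - 48*z + 64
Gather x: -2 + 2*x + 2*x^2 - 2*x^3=-2*x^3 + 2*x^2 + 2*x - 2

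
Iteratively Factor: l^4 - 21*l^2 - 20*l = (l - 5)*(l^3 + 5*l^2 + 4*l) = l*(l - 5)*(l^2 + 5*l + 4) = l*(l - 5)*(l + 4)*(l + 1)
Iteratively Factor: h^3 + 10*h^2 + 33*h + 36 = (h + 3)*(h^2 + 7*h + 12) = (h + 3)*(h + 4)*(h + 3)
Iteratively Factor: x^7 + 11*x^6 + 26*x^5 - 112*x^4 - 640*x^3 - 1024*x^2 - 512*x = (x)*(x^6 + 11*x^5 + 26*x^4 - 112*x^3 - 640*x^2 - 1024*x - 512) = x*(x + 2)*(x^5 + 9*x^4 + 8*x^3 - 128*x^2 - 384*x - 256) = x*(x - 4)*(x + 2)*(x^4 + 13*x^3 + 60*x^2 + 112*x + 64) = x*(x - 4)*(x + 2)*(x + 4)*(x^3 + 9*x^2 + 24*x + 16) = x*(x - 4)*(x + 1)*(x + 2)*(x + 4)*(x^2 + 8*x + 16) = x*(x - 4)*(x + 1)*(x + 2)*(x + 4)^2*(x + 4)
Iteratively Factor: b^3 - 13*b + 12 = (b - 1)*(b^2 + b - 12) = (b - 3)*(b - 1)*(b + 4)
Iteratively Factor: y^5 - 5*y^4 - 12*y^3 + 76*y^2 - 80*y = (y + 4)*(y^4 - 9*y^3 + 24*y^2 - 20*y) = y*(y + 4)*(y^3 - 9*y^2 + 24*y - 20) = y*(y - 2)*(y + 4)*(y^2 - 7*y + 10) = y*(y - 2)^2*(y + 4)*(y - 5)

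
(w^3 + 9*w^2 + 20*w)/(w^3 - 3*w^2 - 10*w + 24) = w*(w^2 + 9*w + 20)/(w^3 - 3*w^2 - 10*w + 24)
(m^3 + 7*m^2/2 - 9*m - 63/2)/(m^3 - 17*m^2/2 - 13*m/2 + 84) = (2*m^2 + m - 21)/(2*m^2 - 23*m + 56)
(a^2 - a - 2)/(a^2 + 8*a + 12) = (a^2 - a - 2)/(a^2 + 8*a + 12)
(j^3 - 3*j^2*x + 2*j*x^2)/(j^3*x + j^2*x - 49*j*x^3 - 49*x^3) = j*(j^2 - 3*j*x + 2*x^2)/(x*(j^3 + j^2 - 49*j*x^2 - 49*x^2))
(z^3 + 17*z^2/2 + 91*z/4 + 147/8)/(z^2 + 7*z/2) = z + 5 + 21/(4*z)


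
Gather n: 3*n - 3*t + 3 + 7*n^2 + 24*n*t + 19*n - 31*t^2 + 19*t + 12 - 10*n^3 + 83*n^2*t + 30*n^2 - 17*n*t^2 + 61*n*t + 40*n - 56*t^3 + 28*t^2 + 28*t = -10*n^3 + n^2*(83*t + 37) + n*(-17*t^2 + 85*t + 62) - 56*t^3 - 3*t^2 + 44*t + 15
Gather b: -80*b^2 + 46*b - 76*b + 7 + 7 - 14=-80*b^2 - 30*b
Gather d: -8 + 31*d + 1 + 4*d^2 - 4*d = 4*d^2 + 27*d - 7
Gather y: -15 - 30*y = -30*y - 15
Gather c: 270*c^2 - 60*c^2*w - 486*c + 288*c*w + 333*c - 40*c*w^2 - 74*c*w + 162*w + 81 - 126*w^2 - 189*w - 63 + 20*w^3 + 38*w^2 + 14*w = c^2*(270 - 60*w) + c*(-40*w^2 + 214*w - 153) + 20*w^3 - 88*w^2 - 13*w + 18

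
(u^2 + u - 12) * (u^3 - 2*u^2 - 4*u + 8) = u^5 - u^4 - 18*u^3 + 28*u^2 + 56*u - 96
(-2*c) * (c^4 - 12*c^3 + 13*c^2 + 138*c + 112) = -2*c^5 + 24*c^4 - 26*c^3 - 276*c^2 - 224*c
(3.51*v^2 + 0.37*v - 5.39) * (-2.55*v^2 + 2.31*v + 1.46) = -8.9505*v^4 + 7.1646*v^3 + 19.7238*v^2 - 11.9107*v - 7.8694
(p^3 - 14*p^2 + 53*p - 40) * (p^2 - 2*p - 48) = p^5 - 16*p^4 + 33*p^3 + 526*p^2 - 2464*p + 1920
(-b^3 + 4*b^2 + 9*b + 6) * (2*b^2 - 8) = -2*b^5 + 8*b^4 + 26*b^3 - 20*b^2 - 72*b - 48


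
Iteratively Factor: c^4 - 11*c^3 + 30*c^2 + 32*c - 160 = (c - 4)*(c^3 - 7*c^2 + 2*c + 40) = (c - 4)^2*(c^2 - 3*c - 10) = (c - 5)*(c - 4)^2*(c + 2)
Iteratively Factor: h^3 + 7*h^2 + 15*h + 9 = (h + 3)*(h^2 + 4*h + 3) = (h + 1)*(h + 3)*(h + 3)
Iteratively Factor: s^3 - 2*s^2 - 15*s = (s + 3)*(s^2 - 5*s) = (s - 5)*(s + 3)*(s)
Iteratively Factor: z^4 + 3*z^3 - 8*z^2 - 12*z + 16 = (z - 1)*(z^3 + 4*z^2 - 4*z - 16) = (z - 1)*(z + 2)*(z^2 + 2*z - 8) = (z - 2)*(z - 1)*(z + 2)*(z + 4)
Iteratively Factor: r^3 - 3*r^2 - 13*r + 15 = (r + 3)*(r^2 - 6*r + 5) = (r - 5)*(r + 3)*(r - 1)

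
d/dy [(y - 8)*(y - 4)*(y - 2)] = 3*y^2 - 28*y + 56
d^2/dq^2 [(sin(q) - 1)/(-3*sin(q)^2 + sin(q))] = (9*sin(q)^2 - 33*sin(q) - 9 + 53/sin(q) - 18/sin(q)^2 + 2/sin(q)^3)/(3*sin(q) - 1)^3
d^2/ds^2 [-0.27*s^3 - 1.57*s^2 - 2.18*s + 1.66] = -1.62*s - 3.14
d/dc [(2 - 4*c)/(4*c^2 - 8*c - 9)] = 4*(4*c^2 - 4*c + 13)/(16*c^4 - 64*c^3 - 8*c^2 + 144*c + 81)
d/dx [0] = 0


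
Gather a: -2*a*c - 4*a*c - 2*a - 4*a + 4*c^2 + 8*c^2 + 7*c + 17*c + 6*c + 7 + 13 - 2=a*(-6*c - 6) + 12*c^2 + 30*c + 18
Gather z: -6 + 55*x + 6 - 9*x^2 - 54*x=-9*x^2 + x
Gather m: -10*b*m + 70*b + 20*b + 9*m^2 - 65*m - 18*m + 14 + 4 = 90*b + 9*m^2 + m*(-10*b - 83) + 18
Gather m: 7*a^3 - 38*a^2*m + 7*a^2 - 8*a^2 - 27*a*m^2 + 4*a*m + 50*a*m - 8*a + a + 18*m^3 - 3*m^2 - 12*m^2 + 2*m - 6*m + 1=7*a^3 - a^2 - 7*a + 18*m^3 + m^2*(-27*a - 15) + m*(-38*a^2 + 54*a - 4) + 1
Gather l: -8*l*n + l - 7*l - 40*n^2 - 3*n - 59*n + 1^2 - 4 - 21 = l*(-8*n - 6) - 40*n^2 - 62*n - 24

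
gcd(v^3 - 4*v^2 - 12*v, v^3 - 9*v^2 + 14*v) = v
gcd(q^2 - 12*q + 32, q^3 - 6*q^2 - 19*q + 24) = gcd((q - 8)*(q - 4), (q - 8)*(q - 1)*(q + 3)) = q - 8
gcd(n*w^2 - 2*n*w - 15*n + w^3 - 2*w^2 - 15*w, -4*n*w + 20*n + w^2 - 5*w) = w - 5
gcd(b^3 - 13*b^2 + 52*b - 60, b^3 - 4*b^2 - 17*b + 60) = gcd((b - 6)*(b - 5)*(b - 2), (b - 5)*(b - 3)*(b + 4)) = b - 5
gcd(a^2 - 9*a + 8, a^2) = 1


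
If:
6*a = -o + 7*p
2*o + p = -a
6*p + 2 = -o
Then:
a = -30/53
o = 26/53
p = -22/53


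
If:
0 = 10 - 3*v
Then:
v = 10/3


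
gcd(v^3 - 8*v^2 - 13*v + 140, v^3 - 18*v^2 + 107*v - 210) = v^2 - 12*v + 35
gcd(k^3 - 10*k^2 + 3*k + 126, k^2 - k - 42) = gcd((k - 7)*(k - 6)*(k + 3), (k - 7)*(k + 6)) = k - 7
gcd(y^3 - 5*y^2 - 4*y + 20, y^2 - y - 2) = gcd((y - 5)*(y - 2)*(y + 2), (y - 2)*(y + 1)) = y - 2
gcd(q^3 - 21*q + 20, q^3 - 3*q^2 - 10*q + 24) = q - 4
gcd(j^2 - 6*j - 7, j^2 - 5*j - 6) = j + 1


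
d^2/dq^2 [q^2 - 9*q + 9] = 2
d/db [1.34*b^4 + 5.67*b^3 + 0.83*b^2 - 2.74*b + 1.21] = 5.36*b^3 + 17.01*b^2 + 1.66*b - 2.74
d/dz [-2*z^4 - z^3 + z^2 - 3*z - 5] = -8*z^3 - 3*z^2 + 2*z - 3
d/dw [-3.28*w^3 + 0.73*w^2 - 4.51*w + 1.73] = -9.84*w^2 + 1.46*w - 4.51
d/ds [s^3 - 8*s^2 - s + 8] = 3*s^2 - 16*s - 1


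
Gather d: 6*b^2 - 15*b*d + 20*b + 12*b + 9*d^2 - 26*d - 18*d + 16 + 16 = 6*b^2 + 32*b + 9*d^2 + d*(-15*b - 44) + 32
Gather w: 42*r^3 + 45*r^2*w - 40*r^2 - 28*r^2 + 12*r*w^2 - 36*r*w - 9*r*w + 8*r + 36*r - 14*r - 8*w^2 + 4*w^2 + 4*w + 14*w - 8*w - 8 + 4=42*r^3 - 68*r^2 + 30*r + w^2*(12*r - 4) + w*(45*r^2 - 45*r + 10) - 4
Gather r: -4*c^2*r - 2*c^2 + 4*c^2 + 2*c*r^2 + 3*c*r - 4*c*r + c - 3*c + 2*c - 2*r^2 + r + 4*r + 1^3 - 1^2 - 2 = 2*c^2 + r^2*(2*c - 2) + r*(-4*c^2 - c + 5) - 2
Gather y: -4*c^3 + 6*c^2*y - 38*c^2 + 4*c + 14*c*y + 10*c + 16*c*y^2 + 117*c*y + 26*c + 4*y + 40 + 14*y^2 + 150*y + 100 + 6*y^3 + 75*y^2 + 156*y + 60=-4*c^3 - 38*c^2 + 40*c + 6*y^3 + y^2*(16*c + 89) + y*(6*c^2 + 131*c + 310) + 200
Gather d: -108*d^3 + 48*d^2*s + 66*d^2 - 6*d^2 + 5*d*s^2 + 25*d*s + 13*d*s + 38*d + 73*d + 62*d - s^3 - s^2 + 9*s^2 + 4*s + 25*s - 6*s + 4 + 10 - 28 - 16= -108*d^3 + d^2*(48*s + 60) + d*(5*s^2 + 38*s + 173) - s^3 + 8*s^2 + 23*s - 30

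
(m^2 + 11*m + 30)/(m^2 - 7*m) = (m^2 + 11*m + 30)/(m*(m - 7))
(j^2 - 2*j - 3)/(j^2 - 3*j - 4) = (j - 3)/(j - 4)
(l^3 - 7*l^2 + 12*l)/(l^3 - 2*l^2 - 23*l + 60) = l/(l + 5)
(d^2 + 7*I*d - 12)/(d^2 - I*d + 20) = (d + 3*I)/(d - 5*I)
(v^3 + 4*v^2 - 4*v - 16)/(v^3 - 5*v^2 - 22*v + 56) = (v + 2)/(v - 7)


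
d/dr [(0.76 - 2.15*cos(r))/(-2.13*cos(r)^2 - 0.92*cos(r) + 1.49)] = (4.5795*cos(r)^2 - 3.2376*cos(r) + 2.5043)*sin(r)/(4.5369*cos(r)^4 + 3.9192*cos(r)^3 - 5.501*cos(r)^2 - 2.7416*cos(r) + 2.2201)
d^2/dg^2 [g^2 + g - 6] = 2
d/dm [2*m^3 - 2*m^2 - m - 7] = 6*m^2 - 4*m - 1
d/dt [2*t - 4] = 2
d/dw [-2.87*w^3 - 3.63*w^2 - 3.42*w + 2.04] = -8.61*w^2 - 7.26*w - 3.42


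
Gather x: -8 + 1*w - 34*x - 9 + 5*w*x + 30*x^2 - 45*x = w + 30*x^2 + x*(5*w - 79) - 17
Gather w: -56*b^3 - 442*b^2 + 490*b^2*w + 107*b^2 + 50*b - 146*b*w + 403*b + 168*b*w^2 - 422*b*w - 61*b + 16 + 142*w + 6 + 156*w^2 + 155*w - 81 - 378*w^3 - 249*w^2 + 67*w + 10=-56*b^3 - 335*b^2 + 392*b - 378*w^3 + w^2*(168*b - 93) + w*(490*b^2 - 568*b + 364) - 49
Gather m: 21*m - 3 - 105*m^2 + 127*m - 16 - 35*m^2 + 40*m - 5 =-140*m^2 + 188*m - 24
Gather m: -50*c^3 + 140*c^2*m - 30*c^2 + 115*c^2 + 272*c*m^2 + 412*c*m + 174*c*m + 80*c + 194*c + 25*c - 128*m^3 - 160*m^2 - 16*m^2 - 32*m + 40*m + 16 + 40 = -50*c^3 + 85*c^2 + 299*c - 128*m^3 + m^2*(272*c - 176) + m*(140*c^2 + 586*c + 8) + 56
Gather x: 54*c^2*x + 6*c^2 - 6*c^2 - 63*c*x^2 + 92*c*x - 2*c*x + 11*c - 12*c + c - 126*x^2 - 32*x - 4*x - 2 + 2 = x^2*(-63*c - 126) + x*(54*c^2 + 90*c - 36)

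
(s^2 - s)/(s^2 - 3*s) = (s - 1)/(s - 3)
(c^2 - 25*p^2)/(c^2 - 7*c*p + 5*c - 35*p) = (c^2 - 25*p^2)/(c^2 - 7*c*p + 5*c - 35*p)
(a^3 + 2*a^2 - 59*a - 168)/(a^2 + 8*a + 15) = (a^2 - a - 56)/(a + 5)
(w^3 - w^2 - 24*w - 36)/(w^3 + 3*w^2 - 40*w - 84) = (w + 3)/(w + 7)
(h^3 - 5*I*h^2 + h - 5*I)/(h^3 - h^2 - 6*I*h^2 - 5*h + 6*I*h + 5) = (h + I)/(h - 1)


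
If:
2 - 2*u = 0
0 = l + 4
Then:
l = -4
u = 1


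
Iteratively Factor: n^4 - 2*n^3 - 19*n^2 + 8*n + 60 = (n + 2)*(n^3 - 4*n^2 - 11*n + 30) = (n - 5)*(n + 2)*(n^2 + n - 6) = (n - 5)*(n + 2)*(n + 3)*(n - 2)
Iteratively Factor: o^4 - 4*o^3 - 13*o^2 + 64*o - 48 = (o - 3)*(o^3 - o^2 - 16*o + 16) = (o - 3)*(o + 4)*(o^2 - 5*o + 4) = (o - 3)*(o - 1)*(o + 4)*(o - 4)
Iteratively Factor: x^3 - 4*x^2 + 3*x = (x - 3)*(x^2 - x) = (x - 3)*(x - 1)*(x)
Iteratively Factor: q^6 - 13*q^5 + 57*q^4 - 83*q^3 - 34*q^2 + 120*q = (q - 2)*(q^5 - 11*q^4 + 35*q^3 - 13*q^2 - 60*q) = (q - 3)*(q - 2)*(q^4 - 8*q^3 + 11*q^2 + 20*q) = (q - 5)*(q - 3)*(q - 2)*(q^3 - 3*q^2 - 4*q) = (q - 5)*(q - 4)*(q - 3)*(q - 2)*(q^2 + q) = (q - 5)*(q - 4)*(q - 3)*(q - 2)*(q + 1)*(q)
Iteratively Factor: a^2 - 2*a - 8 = (a + 2)*(a - 4)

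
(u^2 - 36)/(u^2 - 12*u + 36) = (u + 6)/(u - 6)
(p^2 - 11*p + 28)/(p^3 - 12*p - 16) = (p - 7)/(p^2 + 4*p + 4)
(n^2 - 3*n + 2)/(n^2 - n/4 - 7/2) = 4*(n - 1)/(4*n + 7)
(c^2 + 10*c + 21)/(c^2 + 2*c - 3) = (c + 7)/(c - 1)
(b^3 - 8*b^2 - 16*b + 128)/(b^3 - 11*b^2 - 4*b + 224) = (b - 4)/(b - 7)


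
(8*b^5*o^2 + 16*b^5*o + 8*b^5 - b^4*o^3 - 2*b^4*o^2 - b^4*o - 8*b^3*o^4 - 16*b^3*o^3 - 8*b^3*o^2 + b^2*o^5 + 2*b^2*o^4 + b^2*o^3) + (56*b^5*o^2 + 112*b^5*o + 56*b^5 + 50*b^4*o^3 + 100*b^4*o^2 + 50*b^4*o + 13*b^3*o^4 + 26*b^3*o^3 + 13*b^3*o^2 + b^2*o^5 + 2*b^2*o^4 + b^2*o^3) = 64*b^5*o^2 + 128*b^5*o + 64*b^5 + 49*b^4*o^3 + 98*b^4*o^2 + 49*b^4*o + 5*b^3*o^4 + 10*b^3*o^3 + 5*b^3*o^2 + 2*b^2*o^5 + 4*b^2*o^4 + 2*b^2*o^3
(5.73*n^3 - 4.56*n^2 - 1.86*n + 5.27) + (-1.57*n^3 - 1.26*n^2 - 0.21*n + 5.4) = 4.16*n^3 - 5.82*n^2 - 2.07*n + 10.67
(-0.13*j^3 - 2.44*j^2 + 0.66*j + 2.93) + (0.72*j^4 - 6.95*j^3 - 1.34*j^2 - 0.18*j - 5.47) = 0.72*j^4 - 7.08*j^3 - 3.78*j^2 + 0.48*j - 2.54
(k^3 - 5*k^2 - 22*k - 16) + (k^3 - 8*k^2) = 2*k^3 - 13*k^2 - 22*k - 16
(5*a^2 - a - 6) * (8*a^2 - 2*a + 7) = 40*a^4 - 18*a^3 - 11*a^2 + 5*a - 42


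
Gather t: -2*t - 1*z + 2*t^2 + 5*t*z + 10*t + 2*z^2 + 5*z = 2*t^2 + t*(5*z + 8) + 2*z^2 + 4*z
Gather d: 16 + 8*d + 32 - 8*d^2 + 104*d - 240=-8*d^2 + 112*d - 192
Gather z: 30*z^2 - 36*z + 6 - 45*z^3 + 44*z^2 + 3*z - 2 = -45*z^3 + 74*z^2 - 33*z + 4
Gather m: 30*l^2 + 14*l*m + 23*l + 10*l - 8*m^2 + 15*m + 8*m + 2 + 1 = 30*l^2 + 33*l - 8*m^2 + m*(14*l + 23) + 3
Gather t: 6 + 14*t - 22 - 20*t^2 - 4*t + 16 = -20*t^2 + 10*t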